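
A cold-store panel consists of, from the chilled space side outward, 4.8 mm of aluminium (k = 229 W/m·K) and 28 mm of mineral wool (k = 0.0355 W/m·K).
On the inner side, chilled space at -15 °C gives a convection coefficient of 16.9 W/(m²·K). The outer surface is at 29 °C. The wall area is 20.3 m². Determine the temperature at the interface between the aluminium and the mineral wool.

Using the resistance-network approach (series):
R_inner film = 1/(h_i·A) = 1/(16.9×20.3) = 0.002915 K/W
R_aluminium = L/(kA) = 0.0048/(229×20.3) = 1.033×10^-6 K/W
R_mineral wool = L/(kA) = 0.028/(0.0355×20.3) = 0.03885 K/W
R_total = 0.04177 K/W;  Q = ΔT/R_total = 44/0.04177 = 1053 W
T_interface = T_inner + Q·ΣR(inner→interface) = -15 + 1050×0.002916

T ≈ -11.9 °C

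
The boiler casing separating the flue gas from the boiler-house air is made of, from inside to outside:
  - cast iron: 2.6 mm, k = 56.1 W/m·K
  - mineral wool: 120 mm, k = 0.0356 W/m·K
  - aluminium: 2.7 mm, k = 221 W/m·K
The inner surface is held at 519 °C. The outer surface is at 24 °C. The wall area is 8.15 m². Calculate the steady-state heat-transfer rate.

Model the wall as resistances in series:
R_cast iron = L/(kA) = 0.0026/(56.1×8.15) = 5.687×10^-6 K/W
R_mineral wool = L/(kA) = 0.12/(0.0356×8.15) = 0.4136 K/W
R_aluminium = L/(kA) = 0.0027/(221×8.15) = 1.499×10^-6 K/W
R_total = 0.4136 K/W
Q = ΔT / R_total = 495 / 0.4136

Q ≈ 1200 W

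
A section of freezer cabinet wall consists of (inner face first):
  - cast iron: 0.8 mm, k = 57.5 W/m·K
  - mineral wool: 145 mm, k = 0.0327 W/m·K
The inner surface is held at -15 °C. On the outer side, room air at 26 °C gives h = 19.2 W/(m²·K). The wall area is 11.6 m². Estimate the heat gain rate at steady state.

Series thermal resistances:
R_cast iron = L/(kA) = 0.0008/(57.5×11.6) = 1.199×10^-6 K/W
R_mineral wool = L/(kA) = 0.145/(0.0327×11.6) = 0.3823 K/W
R_outer film = 1/(h_o·A) = 1/(19.2×11.6) = 0.00449 K/W
R_total = 0.3868 K/W
Q = ΔT / R_total = 41 / 0.3868

Q ≈ 106 W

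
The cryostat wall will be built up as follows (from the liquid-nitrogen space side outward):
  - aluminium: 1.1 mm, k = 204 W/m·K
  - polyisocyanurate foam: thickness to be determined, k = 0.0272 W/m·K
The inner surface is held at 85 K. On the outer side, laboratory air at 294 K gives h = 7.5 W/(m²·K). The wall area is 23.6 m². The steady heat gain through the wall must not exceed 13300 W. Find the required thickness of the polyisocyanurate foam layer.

Thermal resistances in series:
R_aluminium = L/(kA) = 0.0011/(204×23.6) = 2.285×10^-7 K/W
R_outer film = 1/(h_o·A) = 1/(7.5×23.6) = 0.00565 K/W
Sum of the known resistances R_other = 0.00565 K/W
Required total resistance R_tot = ΔT/Q_allow = 209/13300 = 0.01571 K/W
R_polyisocyanurate foam = R_tot − R_other = 0.01006 K/W
L = R·k·A = 0.01006×0.0272×23.6

L ≈ 6.46 mm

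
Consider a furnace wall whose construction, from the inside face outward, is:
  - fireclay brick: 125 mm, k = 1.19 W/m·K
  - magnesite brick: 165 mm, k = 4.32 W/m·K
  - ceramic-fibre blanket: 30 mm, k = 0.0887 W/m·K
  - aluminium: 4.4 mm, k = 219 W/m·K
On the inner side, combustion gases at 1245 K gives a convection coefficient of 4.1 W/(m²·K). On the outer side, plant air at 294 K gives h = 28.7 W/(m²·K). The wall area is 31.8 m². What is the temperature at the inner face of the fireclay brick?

T ≈ 940 K

Treating each layer as a thermal resistance in series:
R_inner film = 1/(h_i·A) = 1/(4.1×31.8) = 0.00767 K/W
R_fireclay brick = L/(kA) = 0.125/(1.19×31.8) = 0.003303 K/W
R_magnesite brick = L/(kA) = 0.165/(4.32×31.8) = 0.001201 K/W
R_ceramic-fibre blanket = L/(kA) = 0.03/(0.0887×31.8) = 0.01064 K/W
R_aluminium = L/(kA) = 0.0044/(219×31.8) = 6.318×10^-7 K/W
R_outer film = 1/(h_o·A) = 1/(28.7×31.8) = 0.001096 K/W
R_total = 0.02391 K/W;  Q = ΔT/R_total = 951/0.02391 = 39780 W
T_interface = T_inner − Q·ΣR(inner→interface) = 1245 − 39800×0.00767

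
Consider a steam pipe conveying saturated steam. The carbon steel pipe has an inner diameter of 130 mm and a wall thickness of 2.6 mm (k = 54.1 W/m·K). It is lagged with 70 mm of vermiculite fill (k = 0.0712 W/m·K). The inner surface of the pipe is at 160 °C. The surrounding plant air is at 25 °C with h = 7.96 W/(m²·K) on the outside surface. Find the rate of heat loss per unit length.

For a radial system each layer contributes R = ln(r_out/r_in)/(2πkL); films add R = 1/(hA).
R_carbon steel pipe wall = ln(67.6/65)/(2π×54.1×1) = 1.154×10^-4 K/W
R_vermiculite fill = ln(137.6/67.6)/(2π×0.0712×1) = 1.589 K/W
R_outer film = 1/(h_o·2πr_oL) = 1/(7.96×2π×0.1376×1) = 0.1453 K/W
R_total = 1.734 K/W
Q = ΔT/R_total = 135/1.734

q′ ≈ 77.8 W/m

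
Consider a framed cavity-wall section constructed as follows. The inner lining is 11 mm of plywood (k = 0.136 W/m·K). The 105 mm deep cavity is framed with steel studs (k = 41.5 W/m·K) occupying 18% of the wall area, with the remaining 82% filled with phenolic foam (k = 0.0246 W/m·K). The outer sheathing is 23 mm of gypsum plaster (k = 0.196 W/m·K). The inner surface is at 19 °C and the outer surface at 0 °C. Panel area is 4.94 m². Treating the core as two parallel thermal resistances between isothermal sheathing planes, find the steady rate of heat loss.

Sheathing layers in series; stud and cavity paths in parallel between them.
R_inner = 0.011/(0.136×4.94) = 0.01637 K/W
R_stud  = 0.105/(41.5×0.18×4.94) = 0.002845 K/W
R_cav   = 0.105/(0.0246×0.82×4.94) = 1.054 K/W
1/R_core = 1/R_stud + 1/R_cav → R_core = 0.002838 K/W
R_outer = 0.023/(0.196×4.94) = 0.02375 K/W
R_total = 0.04297 K/W
Q = ΔT/R_total = 19/0.04297

Q ≈ 442 W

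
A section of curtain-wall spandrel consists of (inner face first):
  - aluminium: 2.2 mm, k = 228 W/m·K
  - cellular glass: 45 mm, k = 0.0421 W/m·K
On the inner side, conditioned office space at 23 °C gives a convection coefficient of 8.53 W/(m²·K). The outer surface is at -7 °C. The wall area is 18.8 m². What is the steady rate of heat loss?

Thermal resistances in series:
R_inner film = 1/(h_i·A) = 1/(8.53×18.8) = 0.006236 K/W
R_aluminium = L/(kA) = 0.0022/(228×18.8) = 5.133×10^-7 K/W
R_cellular glass = L/(kA) = 0.045/(0.0421×18.8) = 0.05686 K/W
R_total = 0.06309 K/W
Q = ΔT / R_total = 30 / 0.06309

Q ≈ 475 W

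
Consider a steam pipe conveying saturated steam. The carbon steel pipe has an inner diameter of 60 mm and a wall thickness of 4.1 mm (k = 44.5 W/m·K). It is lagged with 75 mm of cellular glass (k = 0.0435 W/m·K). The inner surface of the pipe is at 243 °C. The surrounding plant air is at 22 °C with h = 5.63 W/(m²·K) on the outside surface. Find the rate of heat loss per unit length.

Cylindrical conduction, so R = ln(r₂/r₁)/(2πkL) per layer, in series:
R_carbon steel pipe wall = ln(34.1/30)/(2π×44.5×1) = 4.582×10^-4 K/W
R_cellular glass = ln(109.1/34.1)/(2π×0.0435×1) = 4.255 K/W
R_outer film = 1/(h_o·2πr_oL) = 1/(5.63×2π×0.1091×1) = 0.2591 K/W
R_total = 4.515 K/W
Q = ΔT/R_total = 221/4.515

q′ ≈ 49 W/m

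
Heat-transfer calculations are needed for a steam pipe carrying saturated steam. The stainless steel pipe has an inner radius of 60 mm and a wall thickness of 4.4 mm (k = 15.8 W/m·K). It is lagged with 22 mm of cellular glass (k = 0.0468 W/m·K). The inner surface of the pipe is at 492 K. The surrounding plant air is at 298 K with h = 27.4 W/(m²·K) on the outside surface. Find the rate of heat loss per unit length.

For a radial system each layer contributes R = ln(r_out/r_in)/(2πkL); films add R = 1/(hA).
R_stainless steel pipe wall = ln(64.4/60)/(2π×15.8×1) = 7.129×10^-4 K/W
R_cellular glass = ln(86.4/64.4)/(2π×0.0468×1) = 0.9994 K/W
R_outer film = 1/(h_o·2πr_oL) = 1/(27.4×2π×0.0864×1) = 0.06723 K/W
R_total = 1.067 K/W
Q = ΔT/R_total = 194/1.067

q′ ≈ 182 W/m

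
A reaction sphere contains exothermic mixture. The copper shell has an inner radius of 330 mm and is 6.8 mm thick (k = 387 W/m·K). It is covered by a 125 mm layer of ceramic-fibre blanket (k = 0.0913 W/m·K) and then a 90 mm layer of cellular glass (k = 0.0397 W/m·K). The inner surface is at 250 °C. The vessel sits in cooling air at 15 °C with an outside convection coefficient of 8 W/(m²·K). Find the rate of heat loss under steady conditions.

Q ≈ 163 W

Radial (spherical) resistances in series:
R_copper shell = (1/0.33 − 1/0.3368)/(4π×387) = 1.258×10^-5 K/W
R_ceramic-fibre blanket = (1/0.3368 − 1/0.4618)/(4π×0.0913) = 0.7005 K/W
R_cellular glass = (1/0.4618 − 1/0.5518)/(4π×0.0397) = 0.708 K/W
R_outer film = 1/(h·4πr_o²) = 1/(8×4π×0.5518²) = 0.03267 K/W
R_total = 1.441 K/W
Q = ΔT/R_total = 235/1.441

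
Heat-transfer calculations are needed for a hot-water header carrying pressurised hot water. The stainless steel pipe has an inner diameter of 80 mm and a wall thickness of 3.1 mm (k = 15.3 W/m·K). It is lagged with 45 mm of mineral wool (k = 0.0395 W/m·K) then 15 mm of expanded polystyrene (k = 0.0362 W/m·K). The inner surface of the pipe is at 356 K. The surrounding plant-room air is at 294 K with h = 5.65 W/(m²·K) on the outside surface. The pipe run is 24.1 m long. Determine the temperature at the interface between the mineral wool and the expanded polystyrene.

Per-layer cylindrical resistances, series-summed:
R_stainless steel pipe wall = ln(43.1/40)/(2π×15.3×24.1) = 3.222×10^-5 K/W
R_mineral wool = ln(88.1/43.1)/(2π×0.0395×24.1) = 0.1195 K/W
R_expanded polystyrene = ln(103.1/88.1)/(2π×0.0362×24.1) = 0.02868 K/W
R_outer film = 1/(h_o·2πr_oL) = 1/(5.65×2π×0.1031×24.1) = 0.01134 K/W
R_total = 0.1596 K/W
Q = ΔT/R_total = 62/0.1596
Q = 389 W
T_interface = T_inner − Q·ΣR(inner→interface) = 356 − 389×0.1196

T ≈ 310 K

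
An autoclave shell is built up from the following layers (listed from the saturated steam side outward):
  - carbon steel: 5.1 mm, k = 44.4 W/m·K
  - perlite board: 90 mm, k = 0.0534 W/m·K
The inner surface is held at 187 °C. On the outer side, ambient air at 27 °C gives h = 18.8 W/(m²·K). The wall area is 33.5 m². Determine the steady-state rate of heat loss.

Q ≈ 3080 W

Thermal resistances in series:
R_carbon steel = L/(kA) = 0.0051/(44.4×33.5) = 3.429×10^-6 K/W
R_perlite board = L/(kA) = 0.09/(0.0534×33.5) = 0.05031 K/W
R_outer film = 1/(h_o·A) = 1/(18.8×33.5) = 0.001588 K/W
R_total = 0.0519 K/W
Q = ΔT / R_total = 160 / 0.0519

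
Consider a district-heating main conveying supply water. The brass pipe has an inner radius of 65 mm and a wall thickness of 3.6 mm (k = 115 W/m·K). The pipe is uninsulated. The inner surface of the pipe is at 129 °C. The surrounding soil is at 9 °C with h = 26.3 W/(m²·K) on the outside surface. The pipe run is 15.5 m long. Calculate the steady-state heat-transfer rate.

Per-layer cylindrical resistances, series-summed:
R_brass pipe wall = ln(68.6/65)/(2π×115×15.5) = 4.813×10^-6 K/W
R_outer film = 1/(h_o·2πr_oL) = 1/(26.3×2π×0.0686×15.5) = 0.005691 K/W
R_total = 0.005696 K/W
Q = ΔT/R_total = 120/0.005696

Q ≈ 21100 W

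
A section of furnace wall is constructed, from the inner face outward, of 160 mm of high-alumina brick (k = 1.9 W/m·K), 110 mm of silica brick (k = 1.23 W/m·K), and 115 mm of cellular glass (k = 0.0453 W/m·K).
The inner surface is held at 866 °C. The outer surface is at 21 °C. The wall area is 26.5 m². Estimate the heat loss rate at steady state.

Q ≈ 8260 W

Treating each layer as a thermal resistance in series:
R_high-alumina brick = L/(kA) = 0.16/(1.9×26.5) = 0.003178 K/W
R_silica brick = L/(kA) = 0.11/(1.23×26.5) = 0.003375 K/W
R_cellular glass = L/(kA) = 0.115/(0.0453×26.5) = 0.0958 K/W
R_total = 0.1023 K/W
Q = ΔT / R_total = 845 / 0.1023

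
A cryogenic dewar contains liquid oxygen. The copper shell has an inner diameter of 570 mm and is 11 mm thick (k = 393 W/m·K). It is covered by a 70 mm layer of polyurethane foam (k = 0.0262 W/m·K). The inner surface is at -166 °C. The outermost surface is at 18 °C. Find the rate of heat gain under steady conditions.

Q ≈ 93.8 W

Radial (spherical) resistances in series:
R_copper shell = (1/0.285 − 1/0.296)/(4π×393) = 2.64×10^-5 K/W
R_polyurethane foam = (1/0.296 − 1/0.366)/(4π×0.0262) = 1.963 K/W
R_total = 1.963 K/W
Q = ΔT/R_total = 184/1.963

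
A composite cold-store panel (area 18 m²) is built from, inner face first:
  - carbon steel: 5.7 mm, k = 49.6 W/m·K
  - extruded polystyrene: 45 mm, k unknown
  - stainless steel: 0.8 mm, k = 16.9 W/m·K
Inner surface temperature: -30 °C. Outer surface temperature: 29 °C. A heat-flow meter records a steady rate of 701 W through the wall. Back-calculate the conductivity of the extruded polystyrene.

Treating each layer as a thermal resistance in series:
R_carbon steel = L/(kA) = 0.0057/(49.6×18) = 6.384×10^-6 K/W
R_stainless steel = L/(kA) = 0.0008/(16.9×18) = 2.63×10^-6 K/W
Sum of known resistances R_other = 9.014×10^-6 K/W
Total R = ΔT/Q = 59/701 = 0.08417 K/W
R_extruded polystyrene = R_total − R_other = 0.08416 K/W
k = L/(R·A) = 0.045/(0.08416×18)

k ≈ 0.0297 W/(m·K)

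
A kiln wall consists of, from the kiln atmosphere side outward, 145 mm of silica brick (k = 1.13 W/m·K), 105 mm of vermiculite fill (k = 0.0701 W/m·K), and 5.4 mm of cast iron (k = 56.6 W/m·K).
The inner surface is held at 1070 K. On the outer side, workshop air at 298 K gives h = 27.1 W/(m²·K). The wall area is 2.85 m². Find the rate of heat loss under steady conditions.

Q ≈ 1320 W

Thermal resistances in series:
R_silica brick = L/(kA) = 0.145/(1.13×2.85) = 0.04502 K/W
R_vermiculite fill = L/(kA) = 0.105/(0.0701×2.85) = 0.5256 K/W
R_cast iron = L/(kA) = 0.0054/(56.6×2.85) = 3.348×10^-5 K/W
R_outer film = 1/(h_o·A) = 1/(27.1×2.85) = 0.01295 K/W
R_total = 0.5836 K/W
Q = ΔT / R_total = 772 / 0.5836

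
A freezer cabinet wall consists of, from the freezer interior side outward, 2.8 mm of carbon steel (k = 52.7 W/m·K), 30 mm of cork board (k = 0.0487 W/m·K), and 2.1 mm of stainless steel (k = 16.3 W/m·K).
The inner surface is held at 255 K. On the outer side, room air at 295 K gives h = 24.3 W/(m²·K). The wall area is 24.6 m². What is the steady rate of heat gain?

Series thermal resistances:
R_carbon steel = L/(kA) = 0.0028/(52.7×24.6) = 2.16×10^-6 K/W
R_cork board = L/(kA) = 0.03/(0.0487×24.6) = 0.02504 K/W
R_stainless steel = L/(kA) = 0.0021/(16.3×24.6) = 5.237×10^-6 K/W
R_outer film = 1/(h_o·A) = 1/(24.3×24.6) = 0.001673 K/W
R_total = 0.02672 K/W
Q = ΔT / R_total = 40 / 0.02672

Q ≈ 1500 W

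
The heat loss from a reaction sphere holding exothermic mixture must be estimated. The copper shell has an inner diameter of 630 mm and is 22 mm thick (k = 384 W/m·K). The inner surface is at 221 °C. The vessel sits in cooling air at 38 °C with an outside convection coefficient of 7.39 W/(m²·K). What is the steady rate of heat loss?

Spherical conduction: R = (1/r_in − 1/r_out)/(4πk) per layer; series-sum.
R_copper shell = (1/0.315 − 1/0.337)/(4π×384) = 4.295×10^-5 K/W
R_outer film = 1/(h·4πr_o²) = 1/(7.39×4π×0.337²) = 0.09482 K/W
R_total = 0.09486 K/W
Q = ΔT/R_total = 183/0.09486

Q ≈ 1930 W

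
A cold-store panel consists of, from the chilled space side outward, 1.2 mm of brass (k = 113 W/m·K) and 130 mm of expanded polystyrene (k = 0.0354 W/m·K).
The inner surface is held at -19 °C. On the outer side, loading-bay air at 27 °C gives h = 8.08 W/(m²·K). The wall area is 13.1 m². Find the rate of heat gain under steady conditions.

Q ≈ 159 W

Series thermal resistances:
R_brass = L/(kA) = 0.0012/(113×13.1) = 8.106×10^-7 K/W
R_expanded polystyrene = L/(kA) = 0.13/(0.0354×13.1) = 0.2803 K/W
R_outer film = 1/(h_o·A) = 1/(8.08×13.1) = 0.009448 K/W
R_total = 0.2898 K/W
Q = ΔT / R_total = 46 / 0.2898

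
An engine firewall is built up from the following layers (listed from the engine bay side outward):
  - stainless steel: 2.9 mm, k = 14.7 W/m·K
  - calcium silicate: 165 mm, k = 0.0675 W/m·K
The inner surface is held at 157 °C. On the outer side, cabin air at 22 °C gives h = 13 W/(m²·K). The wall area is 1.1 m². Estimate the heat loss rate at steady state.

Using the resistance-network approach (series):
R_stainless steel = L/(kA) = 0.0029/(14.7×1.1) = 1.793×10^-4 K/W
R_calcium silicate = L/(kA) = 0.165/(0.0675×1.1) = 2.222 K/W
R_outer film = 1/(h_o·A) = 1/(13×1.1) = 0.06993 K/W
R_total = 2.292 K/W
Q = ΔT / R_total = 135 / 2.292

Q ≈ 58.9 W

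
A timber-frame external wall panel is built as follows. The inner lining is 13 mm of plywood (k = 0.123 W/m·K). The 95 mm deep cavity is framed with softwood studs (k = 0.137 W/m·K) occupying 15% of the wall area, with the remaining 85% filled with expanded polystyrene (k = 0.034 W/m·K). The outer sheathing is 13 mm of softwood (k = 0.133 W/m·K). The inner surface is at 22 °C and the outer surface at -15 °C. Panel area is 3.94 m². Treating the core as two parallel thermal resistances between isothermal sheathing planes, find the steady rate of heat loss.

Q ≈ 68.6 W

Sheathing layers in series; stud and cavity paths in parallel between them.
R_inner = 0.013/(0.123×3.94) = 0.02683 K/W
R_stud  = 0.095/(0.137×0.15×3.94) = 1.173 K/W
R_cav   = 0.095/(0.034×0.85×3.94) = 0.8343 K/W
1/R_core = 1/R_stud + 1/R_cav → R_core = 0.4876 K/W
R_outer = 0.013/(0.133×3.94) = 0.02481 K/W
R_total = 0.5392 K/W
Q = ΔT/R_total = 37/0.5392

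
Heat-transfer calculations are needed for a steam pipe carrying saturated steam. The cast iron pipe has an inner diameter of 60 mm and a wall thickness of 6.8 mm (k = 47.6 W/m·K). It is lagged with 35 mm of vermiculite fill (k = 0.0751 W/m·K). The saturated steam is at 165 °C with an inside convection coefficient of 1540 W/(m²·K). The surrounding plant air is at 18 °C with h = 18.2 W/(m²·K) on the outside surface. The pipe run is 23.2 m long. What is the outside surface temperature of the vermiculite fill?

Per-layer cylindrical resistances, series-summed:
R_inner film = 1/(h_i·2πr₁L) = 1/(1540×2π×0.03×23.2) = 1.485×10^-4 K/W
R_cast iron pipe wall = ln(36.8/30)/(2π×47.6×23.2) = 2.944×10^-5 K/W
R_vermiculite fill = ln(71.8/36.8)/(2π×0.0751×23.2) = 0.06105 K/W
R_outer film = 1/(h_o·2πr_oL) = 1/(18.2×2π×0.0718×23.2) = 0.00525 K/W
R_total = 0.06648 K/W
Q = ΔT/R_total = 147/0.06648
Q = 2210 W
T_interface = T_inner − Q·ΣR(inner→interface) = 165 − 2210×0.06123

T ≈ 29.6 °C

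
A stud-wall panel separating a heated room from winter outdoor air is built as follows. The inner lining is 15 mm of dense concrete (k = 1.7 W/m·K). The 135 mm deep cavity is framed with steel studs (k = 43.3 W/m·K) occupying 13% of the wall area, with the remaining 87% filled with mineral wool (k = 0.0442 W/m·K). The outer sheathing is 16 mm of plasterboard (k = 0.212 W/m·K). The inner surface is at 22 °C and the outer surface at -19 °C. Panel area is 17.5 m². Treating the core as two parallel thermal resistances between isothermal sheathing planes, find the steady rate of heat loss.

Sheathing layers in series; stud and cavity paths in parallel between them.
R_inner = 0.015/(1.7×17.5) = 5.042×10^-4 K/W
R_stud  = 0.135/(43.3×0.13×17.5) = 0.00137 K/W
R_cav   = 0.135/(0.0442×0.87×17.5) = 0.2006 K/W
1/R_core = 1/R_stud + 1/R_cav → R_core = 0.001361 K/W
R_outer = 0.016/(0.212×17.5) = 0.004313 K/W
R_total = 0.006178 K/W
Q = ΔT/R_total = 41/0.006178

Q ≈ 6640 W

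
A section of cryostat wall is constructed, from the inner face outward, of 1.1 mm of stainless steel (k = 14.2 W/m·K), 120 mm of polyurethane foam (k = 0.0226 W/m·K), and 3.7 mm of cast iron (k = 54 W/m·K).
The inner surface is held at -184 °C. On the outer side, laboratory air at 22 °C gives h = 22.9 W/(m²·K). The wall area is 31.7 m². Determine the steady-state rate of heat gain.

Q ≈ 1220 W

Thermal resistances in series:
R_stainless steel = L/(kA) = 0.0011/(14.2×31.7) = 2.444×10^-6 K/W
R_polyurethane foam = L/(kA) = 0.12/(0.0226×31.7) = 0.1675 K/W
R_cast iron = L/(kA) = 0.0037/(54×31.7) = 2.161×10^-6 K/W
R_outer film = 1/(h_o·A) = 1/(22.9×31.7) = 0.001378 K/W
R_total = 0.1689 K/W
Q = ΔT / R_total = 206 / 0.1689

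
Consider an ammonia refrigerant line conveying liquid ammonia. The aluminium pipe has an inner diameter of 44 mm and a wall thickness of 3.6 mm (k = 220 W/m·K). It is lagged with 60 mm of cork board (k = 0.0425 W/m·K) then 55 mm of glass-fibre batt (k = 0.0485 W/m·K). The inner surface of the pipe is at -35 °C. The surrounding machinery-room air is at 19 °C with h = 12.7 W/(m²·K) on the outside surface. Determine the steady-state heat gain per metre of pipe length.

Per-layer cylindrical resistances, series-summed:
R_aluminium pipe wall = ln(25.6/22)/(2π×220×1) = 1.096×10^-4 K/W
R_cork board = ln(85.6/25.6)/(2π×0.0425×1) = 4.52 K/W
R_glass-fibre batt = ln(140.6/85.6)/(2π×0.0485×1) = 1.628 K/W
R_outer film = 1/(h_o·2πr_oL) = 1/(12.7×2π×0.1406×1) = 0.08913 K/W
R_total = 6.238 K/W
Q = ΔT/R_total = 54/6.238

q′ ≈ 8.66 W/m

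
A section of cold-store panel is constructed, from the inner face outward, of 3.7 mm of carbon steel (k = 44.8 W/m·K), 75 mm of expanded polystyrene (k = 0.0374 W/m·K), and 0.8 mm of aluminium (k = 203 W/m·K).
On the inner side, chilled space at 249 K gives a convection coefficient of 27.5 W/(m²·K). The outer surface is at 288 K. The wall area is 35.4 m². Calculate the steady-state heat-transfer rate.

Q ≈ 676 W

Thermal resistances in series:
R_inner film = 1/(h_i·A) = 1/(27.5×35.4) = 0.001027 K/W
R_carbon steel = L/(kA) = 0.0037/(44.8×35.4) = 2.333×10^-6 K/W
R_expanded polystyrene = L/(kA) = 0.075/(0.0374×35.4) = 0.05665 K/W
R_aluminium = L/(kA) = 0.0008/(203×35.4) = 1.113×10^-7 K/W
R_total = 0.05768 K/W
Q = ΔT / R_total = 39 / 0.05768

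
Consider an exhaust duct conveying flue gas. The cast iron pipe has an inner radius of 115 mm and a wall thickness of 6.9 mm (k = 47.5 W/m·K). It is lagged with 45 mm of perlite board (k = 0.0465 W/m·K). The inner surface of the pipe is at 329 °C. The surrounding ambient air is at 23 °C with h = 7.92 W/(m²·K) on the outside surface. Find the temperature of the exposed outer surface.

Radial resistances (cylindrical: R_cond = ln(r_o/r_i)/(2πkL), R_conv = 1/(h·2πrL)):
R_cast iron pipe wall = ln(121.9/115)/(2π×47.5×1) = 1.952×10^-4 K/W
R_perlite board = ln(166.9/121.9)/(2π×0.0465×1) = 1.075 K/W
R_outer film = 1/(h_o·2πr_oL) = 1/(7.92×2π×0.1669×1) = 0.1204 K/W
R_total = 1.196 K/W
Q = ΔT/R_total = 306/1.196
Q = 256 W/m
T_interface = T_inner − Q·ΣR(inner→interface) = 329 − 256×1.076

T ≈ 53.8 °C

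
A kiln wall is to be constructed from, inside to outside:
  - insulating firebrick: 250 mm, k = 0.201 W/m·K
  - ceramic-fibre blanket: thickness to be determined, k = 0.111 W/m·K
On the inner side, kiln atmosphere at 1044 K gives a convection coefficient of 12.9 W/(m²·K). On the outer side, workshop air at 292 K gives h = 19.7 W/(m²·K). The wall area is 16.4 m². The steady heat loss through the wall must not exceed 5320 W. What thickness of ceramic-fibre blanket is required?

L ≈ 105 mm

Model the wall as resistances in series:
R_inner film = 1/(h_i·A) = 1/(12.9×16.4) = 0.004727 K/W
R_insulating firebrick = L/(kA) = 0.25/(0.201×16.4) = 0.07584 K/W
R_outer film = 1/(h_o·A) = 1/(19.7×16.4) = 0.003095 K/W
Sum of the known resistances R_other = 0.08366 K/W
Required total resistance R_tot = ΔT/Q_allow = 752/5320 = 0.1414 K/W
R_ceramic-fibre blanket = R_tot − R_other = 0.05769 K/W
L = R·k·A = 0.05769×0.111×16.4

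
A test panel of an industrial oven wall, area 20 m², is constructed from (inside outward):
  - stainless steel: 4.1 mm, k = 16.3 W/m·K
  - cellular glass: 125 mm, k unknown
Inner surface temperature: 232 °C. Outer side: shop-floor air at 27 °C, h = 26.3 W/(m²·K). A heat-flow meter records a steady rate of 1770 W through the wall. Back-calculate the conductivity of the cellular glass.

k ≈ 0.0549 W/(m·K)

Using the resistance-network approach (series):
R_stainless steel = L/(kA) = 0.0041/(16.3×20) = 1.258×10^-5 K/W
R_outer film = 1/(h_o·A) = 1/(26.3×20) = 0.001901 K/W
Sum of known resistances R_other = 0.001914 K/W
Total R = ΔT/Q = 205/1770 = 0.1158 K/W
R_cellular glass = R_total − R_other = 0.1139 K/W
k = L/(R·A) = 0.125/(0.1139×20)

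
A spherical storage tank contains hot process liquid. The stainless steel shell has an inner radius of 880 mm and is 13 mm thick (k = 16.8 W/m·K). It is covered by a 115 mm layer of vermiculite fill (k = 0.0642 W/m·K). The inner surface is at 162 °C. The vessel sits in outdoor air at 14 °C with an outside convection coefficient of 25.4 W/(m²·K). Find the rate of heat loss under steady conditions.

Q ≈ 916 W

Each spherical layer contributes R = (1/r_i − 1/r_o)/(4πk):
R_stainless steel shell = (1/0.88 − 1/0.893)/(4π×16.8) = 7.836×10^-5 K/W
R_vermiculite fill = (1/0.893 − 1/1.008)/(4π×0.0642) = 0.1584 K/W
R_outer film = 1/(h·4πr_o²) = 1/(25.4×4π×1.008²) = 0.003083 K/W
R_total = 0.1615 K/W
Q = ΔT/R_total = 148/0.1615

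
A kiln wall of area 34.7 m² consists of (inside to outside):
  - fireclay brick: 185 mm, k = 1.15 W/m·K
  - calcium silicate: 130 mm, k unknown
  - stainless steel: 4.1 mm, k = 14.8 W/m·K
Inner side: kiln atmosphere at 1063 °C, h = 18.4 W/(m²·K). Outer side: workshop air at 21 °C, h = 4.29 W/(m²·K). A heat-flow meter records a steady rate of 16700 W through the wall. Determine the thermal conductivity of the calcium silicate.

Thermal resistances in series:
R_inner film = 1/(h_i·A) = 1/(18.4×34.7) = 0.001566 K/W
R_fireclay brick = L/(kA) = 0.185/(1.15×34.7) = 0.004636 K/W
R_stainless steel = L/(kA) = 0.0041/(14.8×34.7) = 7.983×10^-6 K/W
R_outer film = 1/(h_o·A) = 1/(4.29×34.7) = 0.006718 K/W
Sum of known resistances R_other = 0.01293 K/W
Total R = ΔT/Q = 1042/16700 = 0.0624 K/W
R_calcium silicate = R_total − R_other = 0.04947 K/W
k = L/(R·A) = 0.13/(0.04947×34.7)

k ≈ 0.0757 W/(m·K)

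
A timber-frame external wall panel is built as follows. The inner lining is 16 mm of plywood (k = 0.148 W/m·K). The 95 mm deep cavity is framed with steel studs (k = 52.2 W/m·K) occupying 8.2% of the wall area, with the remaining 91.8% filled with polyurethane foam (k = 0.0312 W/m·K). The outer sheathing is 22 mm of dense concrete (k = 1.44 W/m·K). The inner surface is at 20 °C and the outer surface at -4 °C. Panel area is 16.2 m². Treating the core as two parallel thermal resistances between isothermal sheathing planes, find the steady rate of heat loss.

Q ≈ 2670 W

Sheathing layers in series; stud and cavity paths in parallel between them.
R_inner = 0.016/(0.148×16.2) = 0.006673 K/W
R_stud  = 0.095/(52.2×0.082×16.2) = 0.00137 K/W
R_cav   = 0.095/(0.0312×0.918×16.2) = 0.2047 K/W
1/R_core = 1/R_stud + 1/R_cav → R_core = 0.001361 K/W
R_outer = 0.022/(1.44×16.2) = 9.431×10^-4 K/W
R_total = 0.008977 K/W
Q = ΔT/R_total = 24/0.008977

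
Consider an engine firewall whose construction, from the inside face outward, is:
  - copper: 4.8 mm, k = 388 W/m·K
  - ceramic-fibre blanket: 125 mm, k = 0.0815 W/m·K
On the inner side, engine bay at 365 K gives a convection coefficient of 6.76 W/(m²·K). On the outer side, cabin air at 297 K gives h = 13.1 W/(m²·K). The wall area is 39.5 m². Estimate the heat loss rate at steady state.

Q ≈ 1530 W

Using the resistance-network approach (series):
R_inner film = 1/(h_i·A) = 1/(6.76×39.5) = 0.003745 K/W
R_copper = L/(kA) = 0.0048/(388×39.5) = 3.132×10^-7 K/W
R_ceramic-fibre blanket = L/(kA) = 0.125/(0.0815×39.5) = 0.03883 K/W
R_outer film = 1/(h_o·A) = 1/(13.1×39.5) = 0.001933 K/W
R_total = 0.04451 K/W
Q = ΔT / R_total = 68 / 0.04451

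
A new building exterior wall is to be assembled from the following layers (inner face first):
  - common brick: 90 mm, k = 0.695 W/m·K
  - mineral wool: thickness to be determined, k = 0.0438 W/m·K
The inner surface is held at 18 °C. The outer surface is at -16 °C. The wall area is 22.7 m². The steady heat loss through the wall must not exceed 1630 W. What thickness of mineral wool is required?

L ≈ 15.1 mm

Model the wall as resistances in series:
R_common brick = L/(kA) = 0.09/(0.695×22.7) = 0.005705 K/W
Sum of the known resistances R_other = 0.005705 K/W
Required total resistance R_tot = ΔT/Q_allow = 34/1630 = 0.02086 K/W
R_mineral wool = R_tot − R_other = 0.01515 K/W
L = R·k·A = 0.01515×0.0438×22.7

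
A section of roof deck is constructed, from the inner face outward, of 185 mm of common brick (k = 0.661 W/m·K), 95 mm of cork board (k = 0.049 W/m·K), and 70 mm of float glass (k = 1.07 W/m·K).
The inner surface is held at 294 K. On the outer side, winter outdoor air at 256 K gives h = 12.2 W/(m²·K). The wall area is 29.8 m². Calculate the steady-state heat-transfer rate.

Q ≈ 479 W

Series thermal resistances:
R_common brick = L/(kA) = 0.185/(0.661×29.8) = 0.009392 K/W
R_cork board = L/(kA) = 0.095/(0.049×29.8) = 0.06506 K/W
R_float glass = L/(kA) = 0.07/(1.07×29.8) = 0.002195 K/W
R_outer film = 1/(h_o·A) = 1/(12.2×29.8) = 0.002751 K/W
R_total = 0.0794 K/W
Q = ΔT / R_total = 38 / 0.0794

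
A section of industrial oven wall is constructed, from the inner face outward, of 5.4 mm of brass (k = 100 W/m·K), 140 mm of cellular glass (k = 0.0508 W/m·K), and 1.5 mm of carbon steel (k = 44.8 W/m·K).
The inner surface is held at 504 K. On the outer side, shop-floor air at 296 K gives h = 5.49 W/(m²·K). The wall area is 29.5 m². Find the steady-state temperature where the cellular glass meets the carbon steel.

T ≈ 309 K

Thermal resistances in series:
R_brass = L/(kA) = 0.0054/(100×29.5) = 1.831×10^-6 K/W
R_cellular glass = L/(kA) = 0.14/(0.0508×29.5) = 0.09342 K/W
R_carbon steel = L/(kA) = 0.0015/(44.8×29.5) = 1.135×10^-6 K/W
R_outer film = 1/(h_o·A) = 1/(5.49×29.5) = 0.006175 K/W
R_total = 0.0996 K/W;  Q = ΔT/R_total = 208/0.0996 = 2088 W
T_interface = T_inner − Q·ΣR(inner→interface) = 504 − 2090×0.09342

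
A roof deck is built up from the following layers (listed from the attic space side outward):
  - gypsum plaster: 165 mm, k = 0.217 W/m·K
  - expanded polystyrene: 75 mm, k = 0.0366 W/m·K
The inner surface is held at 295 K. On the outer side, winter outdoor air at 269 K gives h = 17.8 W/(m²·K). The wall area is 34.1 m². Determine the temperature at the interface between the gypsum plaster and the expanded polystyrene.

Treating each layer as a thermal resistance in series:
R_gypsum plaster = L/(kA) = 0.165/(0.217×34.1) = 0.0223 K/W
R_expanded polystyrene = L/(kA) = 0.075/(0.0366×34.1) = 0.06009 K/W
R_outer film = 1/(h_o·A) = 1/(17.8×34.1) = 0.001648 K/W
R_total = 0.08404 K/W;  Q = ΔT/R_total = 26/0.08404 = 309.4 W
T_interface = T_inner − Q·ΣR(inner→interface) = 295 − 309×0.0223

T ≈ 288 K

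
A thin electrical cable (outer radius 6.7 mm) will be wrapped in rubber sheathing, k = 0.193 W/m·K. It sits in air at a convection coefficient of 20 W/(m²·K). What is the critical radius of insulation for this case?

r_cr ≈ 9.65 mm

For a cylinder r_cr = k/h = 0.193/20
r_cr = 9.65 mm; since the bare radius (6.7 mm) is below r_cr, adding a thin layer of insulation will *increase* heat loss.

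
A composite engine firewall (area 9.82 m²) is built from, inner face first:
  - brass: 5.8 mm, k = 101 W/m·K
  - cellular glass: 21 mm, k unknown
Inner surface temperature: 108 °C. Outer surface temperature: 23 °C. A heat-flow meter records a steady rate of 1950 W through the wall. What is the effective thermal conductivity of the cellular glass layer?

Using the resistance-network approach (series):
R_brass = L/(kA) = 0.0058/(101×9.82) = 5.848×10^-6 K/W
Sum of known resistances R_other = 5.848×10^-6 K/W
Total R = ΔT/Q = 85/1950 = 0.04359 K/W
R_cellular glass = R_total − R_other = 0.04358 K/W
k = L/(R·A) = 0.021/(0.04358×9.82)

k ≈ 0.0491 W/(m·K)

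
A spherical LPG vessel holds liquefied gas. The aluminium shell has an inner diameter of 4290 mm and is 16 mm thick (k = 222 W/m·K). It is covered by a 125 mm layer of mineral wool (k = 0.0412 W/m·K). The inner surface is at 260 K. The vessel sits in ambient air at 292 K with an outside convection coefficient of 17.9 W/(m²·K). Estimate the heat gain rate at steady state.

Q ≈ 644 W

For a spherical shell R = (1/r₁ − 1/r₂)/(4πk); film R = 1/(h·4πr²). In series:
R_aluminium shell = (1/2.145 − 1/2.161)/(4π×222) = 1.237×10^-6 K/W
R_mineral wool = (1/2.161 − 1/2.286)/(4π×0.0412) = 0.04887 K/W
R_outer film = 1/(h·4πr_o²) = 1/(17.9×4π×2.286²) = 8.507×10^-4 K/W
R_total = 0.04973 K/W
Q = ΔT/R_total = 32/0.04973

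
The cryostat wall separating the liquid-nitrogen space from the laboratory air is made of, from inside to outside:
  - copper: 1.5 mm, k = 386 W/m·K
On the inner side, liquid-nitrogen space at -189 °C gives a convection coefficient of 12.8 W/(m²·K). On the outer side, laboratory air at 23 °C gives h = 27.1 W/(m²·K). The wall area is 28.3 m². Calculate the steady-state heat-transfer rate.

Q ≈ 52200 W

Model the wall as resistances in series:
R_inner film = 1/(h_i·A) = 1/(12.8×28.3) = 0.002761 K/W
R_copper = L/(kA) = 0.0015/(386×28.3) = 1.373×10^-7 K/W
R_outer film = 1/(h_o·A) = 1/(27.1×28.3) = 0.001304 K/W
R_total = 0.004065 K/W
Q = ΔT / R_total = 212 / 0.004065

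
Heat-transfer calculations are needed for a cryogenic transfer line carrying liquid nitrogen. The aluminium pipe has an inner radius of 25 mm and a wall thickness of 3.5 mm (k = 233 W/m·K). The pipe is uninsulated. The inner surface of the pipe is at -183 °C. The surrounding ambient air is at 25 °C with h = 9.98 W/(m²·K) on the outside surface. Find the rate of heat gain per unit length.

q′ ≈ 372 W/m

Per-layer cylindrical resistances, series-summed:
R_aluminium pipe wall = ln(28.5/25)/(2π×233×1) = 8.95×10^-5 K/W
R_outer film = 1/(h_o·2πr_oL) = 1/(9.98×2π×0.0285×1) = 0.5596 K/W
R_total = 0.5596 K/W
Q = ΔT/R_total = 208/0.5596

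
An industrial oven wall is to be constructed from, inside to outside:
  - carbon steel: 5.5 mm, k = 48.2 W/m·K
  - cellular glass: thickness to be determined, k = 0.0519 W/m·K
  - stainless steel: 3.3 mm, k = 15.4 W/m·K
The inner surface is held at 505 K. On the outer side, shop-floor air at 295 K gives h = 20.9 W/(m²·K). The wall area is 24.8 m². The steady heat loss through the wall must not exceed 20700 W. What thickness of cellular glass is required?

L ≈ 10.6 mm

Using the resistance-network approach (series):
R_carbon steel = L/(kA) = 0.0055/(48.2×24.8) = 4.601×10^-6 K/W
R_stainless steel = L/(kA) = 0.0033/(15.4×24.8) = 8.641×10^-6 K/W
R_outer film = 1/(h_o·A) = 1/(20.9×24.8) = 0.001929 K/W
Sum of the known resistances R_other = 0.001943 K/W
Required total resistance R_tot = ΔT/Q_allow = 210/20700 = 0.01014 K/W
R_cellular glass = R_tot − R_other = 0.008202 K/W
L = R·k·A = 0.008202×0.0519×24.8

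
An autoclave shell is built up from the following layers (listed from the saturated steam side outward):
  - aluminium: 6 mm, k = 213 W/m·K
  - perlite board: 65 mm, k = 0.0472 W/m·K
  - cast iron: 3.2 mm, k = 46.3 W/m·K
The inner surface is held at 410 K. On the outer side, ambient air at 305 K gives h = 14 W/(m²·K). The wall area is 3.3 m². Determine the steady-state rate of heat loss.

Using the resistance-network approach (series):
R_aluminium = L/(kA) = 0.006/(213×3.3) = 8.536×10^-6 K/W
R_perlite board = L/(kA) = 0.065/(0.0472×3.3) = 0.4173 K/W
R_cast iron = L/(kA) = 0.0032/(46.3×3.3) = 2.094×10^-5 K/W
R_outer film = 1/(h_o·A) = 1/(14×3.3) = 0.02165 K/W
R_total = 0.439 K/W
Q = ΔT / R_total = 105 / 0.439

Q ≈ 239 W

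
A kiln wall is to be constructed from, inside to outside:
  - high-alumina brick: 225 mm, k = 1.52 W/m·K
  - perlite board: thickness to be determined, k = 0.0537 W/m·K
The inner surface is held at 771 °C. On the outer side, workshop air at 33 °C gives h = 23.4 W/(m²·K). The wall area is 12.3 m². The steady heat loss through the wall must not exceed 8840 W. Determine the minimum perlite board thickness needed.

L ≈ 44.9 mm

Using the resistance-network approach (series):
R_high-alumina brick = L/(kA) = 0.225/(1.52×12.3) = 0.01203 K/W
R_outer film = 1/(h_o·A) = 1/(23.4×12.3) = 0.003474 K/W
Sum of the known resistances R_other = 0.01551 K/W
Required total resistance R_tot = ΔT/Q_allow = 738/8840 = 0.08348 K/W
R_perlite board = R_tot − R_other = 0.06798 K/W
L = R·k·A = 0.06798×0.0537×12.3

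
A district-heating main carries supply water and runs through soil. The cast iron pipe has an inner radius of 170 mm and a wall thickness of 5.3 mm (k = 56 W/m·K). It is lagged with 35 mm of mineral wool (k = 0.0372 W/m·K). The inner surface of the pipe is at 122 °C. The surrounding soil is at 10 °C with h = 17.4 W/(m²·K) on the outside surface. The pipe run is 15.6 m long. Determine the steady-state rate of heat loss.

Radial resistances (cylindrical: R_cond = ln(r_o/r_i)/(2πkL), R_conv = 1/(h·2πrL)):
R_cast iron pipe wall = ln(175.3/170)/(2π×56×15.6) = 5.593×10^-6 K/W
R_mineral wool = ln(210.3/175.3)/(2π×0.0372×15.6) = 0.04992 K/W
R_outer film = 1/(h_o·2πr_oL) = 1/(17.4×2π×0.2103×15.6) = 0.002788 K/W
R_total = 0.05272 K/W
Q = ΔT/R_total = 112/0.05272

Q ≈ 2120 W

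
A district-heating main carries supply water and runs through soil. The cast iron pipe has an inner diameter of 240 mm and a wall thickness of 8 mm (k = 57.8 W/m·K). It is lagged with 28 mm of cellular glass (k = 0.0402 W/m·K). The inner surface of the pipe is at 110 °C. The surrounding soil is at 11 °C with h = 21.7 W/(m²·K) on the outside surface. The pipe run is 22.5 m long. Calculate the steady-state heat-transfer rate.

Q ≈ 2680 W

Radial resistances (cylindrical: R_cond = ln(r_o/r_i)/(2πkL), R_conv = 1/(h·2πrL)):
R_cast iron pipe wall = ln(128/120)/(2π×57.8×22.5) = 7.898×10^-6 K/W
R_cellular glass = ln(156/128)/(2π×0.0402×22.5) = 0.03481 K/W
R_outer film = 1/(h_o·2πr_oL) = 1/(21.7×2π×0.156×22.5) = 0.00209 K/W
R_total = 0.03691 K/W
Q = ΔT/R_total = 99/0.03691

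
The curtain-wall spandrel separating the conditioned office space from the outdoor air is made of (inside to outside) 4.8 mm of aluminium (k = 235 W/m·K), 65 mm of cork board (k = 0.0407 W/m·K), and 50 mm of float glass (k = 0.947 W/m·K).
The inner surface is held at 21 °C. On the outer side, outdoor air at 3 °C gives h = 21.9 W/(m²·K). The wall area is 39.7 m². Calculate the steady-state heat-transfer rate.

Series thermal resistances:
R_aluminium = L/(kA) = 0.0048/(235×39.7) = 5.145×10^-7 K/W
R_cork board = L/(kA) = 0.065/(0.0407×39.7) = 0.04023 K/W
R_float glass = L/(kA) = 0.05/(0.947×39.7) = 0.00133 K/W
R_outer film = 1/(h_o·A) = 1/(21.9×39.7) = 0.00115 K/W
R_total = 0.04271 K/W
Q = ΔT / R_total = 18 / 0.04271

Q ≈ 421 W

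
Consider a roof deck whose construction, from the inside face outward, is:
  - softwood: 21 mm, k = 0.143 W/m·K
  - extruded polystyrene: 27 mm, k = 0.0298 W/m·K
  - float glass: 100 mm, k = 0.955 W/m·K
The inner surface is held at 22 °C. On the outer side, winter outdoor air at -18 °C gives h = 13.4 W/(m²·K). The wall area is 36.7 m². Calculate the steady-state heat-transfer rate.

Thermal resistances in series:
R_softwood = L/(kA) = 0.021/(0.143×36.7) = 0.004001 K/W
R_extruded polystyrene = L/(kA) = 0.027/(0.0298×36.7) = 0.02469 K/W
R_float glass = L/(kA) = 0.1/(0.955×36.7) = 0.002853 K/W
R_outer film = 1/(h_o·A) = 1/(13.4×36.7) = 0.002033 K/W
R_total = 0.03358 K/W
Q = ΔT / R_total = 40 / 0.03358

Q ≈ 1190 W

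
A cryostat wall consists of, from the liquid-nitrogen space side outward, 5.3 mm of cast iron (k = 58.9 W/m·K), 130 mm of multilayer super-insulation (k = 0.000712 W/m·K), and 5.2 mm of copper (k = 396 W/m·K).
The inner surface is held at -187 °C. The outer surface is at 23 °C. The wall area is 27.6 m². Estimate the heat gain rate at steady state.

Q ≈ 31.7 W

Using the resistance-network approach (series):
R_cast iron = L/(kA) = 0.0053/(58.9×27.6) = 3.26×10^-6 K/W
R_multilayer super-insulation = L/(kA) = 0.13/(0.000712×27.6) = 6.615 K/W
R_copper = L/(kA) = 0.0052/(396×27.6) = 4.758×10^-7 K/W
R_total = 6.615 K/W
Q = ΔT / R_total = 210 / 6.615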